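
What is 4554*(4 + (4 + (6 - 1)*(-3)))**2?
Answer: 223146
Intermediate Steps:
4554*(4 + (4 + (6 - 1)*(-3)))**2 = 4554*(4 + (4 + 5*(-3)))**2 = 4554*(4 + (4 - 15))**2 = 4554*(4 - 11)**2 = 4554*(-7)**2 = 4554*49 = 223146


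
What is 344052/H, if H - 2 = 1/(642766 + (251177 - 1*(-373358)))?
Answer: 436017443652/2534603 ≈ 1.7203e+5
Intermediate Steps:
H = 2534603/1267301 (H = 2 + 1/(642766 + (251177 - 1*(-373358))) = 2 + 1/(642766 + (251177 + 373358)) = 2 + 1/(642766 + 624535) = 2 + 1/1267301 = 2534603/1267301 ≈ 2.0000)
344052/H = 344052/(2534603/1267301) = 344052*(1267301/2534603) = 436017443652/2534603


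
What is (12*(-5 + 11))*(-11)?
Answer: -792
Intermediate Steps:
(12*(-5 + 11))*(-11) = (12*6)*(-11) = 72*(-11) = -792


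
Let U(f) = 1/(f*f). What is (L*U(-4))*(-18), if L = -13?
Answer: 117/8 ≈ 14.625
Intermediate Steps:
U(f) = f⁻²
(L*U(-4))*(-18) = -13/(-4)²*(-18) = -13*1/16*(-18) = -13/16*(-18) = 117/8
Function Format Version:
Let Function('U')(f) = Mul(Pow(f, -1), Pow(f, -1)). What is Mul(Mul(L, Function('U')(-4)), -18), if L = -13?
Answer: Rational(117, 8) ≈ 14.625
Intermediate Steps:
Function('U')(f) = Pow(f, -2)
Mul(Mul(L, Function('U')(-4)), -18) = Mul(Mul(-13, Pow(-4, -2)), -18) = Mul(Mul(-13, Rational(1, 16)), -18) = Mul(Rational(-13, 16), -18) = Rational(117, 8)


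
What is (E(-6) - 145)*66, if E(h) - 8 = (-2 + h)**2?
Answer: -4818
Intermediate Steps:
E(h) = 8 + (-2 + h)**2
(E(-6) - 145)*66 = ((8 + (-2 - 6)**2) - 145)*66 = ((8 + (-8)**2) - 145)*66 = ((8 + 64) - 145)*66 = (72 - 145)*66 = -73*66 = -4818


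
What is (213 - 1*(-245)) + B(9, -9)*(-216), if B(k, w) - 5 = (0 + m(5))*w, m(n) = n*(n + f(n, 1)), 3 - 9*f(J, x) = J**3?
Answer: -83782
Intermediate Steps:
f(J, x) = 1/3 - J**3/9
m(n) = n*(1/3 + n - n**3/9) (m(n) = n*(n + (1/3 - n**3/9)) = n*(1/3 + n - n**3/9))
B(k, w) = 5 - 385*w/9 (B(k, w) = 5 + (0 + (1/9)*5*(3 - 1*5**3 + 9*5))*w = 5 + (0 + (1/9)*5*(3 - 1*125 + 45))*w = 5 + (0 + (1/9)*5*(3 - 125 + 45))*w = 5 + (0 + (1/9)*5*(-77))*w = 5 + (0 - 385/9)*w = 5 - 385*w/9)
(213 - 1*(-245)) + B(9, -9)*(-216) = (213 - 1*(-245)) + (5 - 385/9*(-9))*(-216) = (213 + 245) + (5 + 385)*(-216) = 458 + 390*(-216) = 458 - 84240 = -83782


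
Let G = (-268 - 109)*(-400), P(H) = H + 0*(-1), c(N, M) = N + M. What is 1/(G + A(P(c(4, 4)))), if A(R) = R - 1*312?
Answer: 1/150496 ≈ 6.6447e-6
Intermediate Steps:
c(N, M) = M + N
P(H) = H (P(H) = H + 0 = H)
A(R) = -312 + R (A(R) = R - 312 = -312 + R)
G = 150800 (G = -377*(-400) = 150800)
1/(G + A(P(c(4, 4)))) = 1/(150800 + (-312 + (4 + 4))) = 1/(150800 + (-312 + 8)) = 1/(150800 - 304) = 1/150496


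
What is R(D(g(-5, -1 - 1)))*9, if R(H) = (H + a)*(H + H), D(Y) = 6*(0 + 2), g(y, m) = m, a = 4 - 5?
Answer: 2376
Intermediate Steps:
a = -1
D(Y) = 12 (D(Y) = 6*2 = 12)
R(H) = 2*H*(-1 + H) (R(H) = (H - 1)*(H + H) = (-1 + H)*(2*H) = 2*H*(-1 + H))
R(D(g(-5, -1 - 1)))*9 = (2*12*(-1 + 12))*9 = (2*12*11)*9 = 264*9 = 2376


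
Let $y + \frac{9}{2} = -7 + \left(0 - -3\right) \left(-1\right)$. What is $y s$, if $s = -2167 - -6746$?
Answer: $- \frac{132791}{2} \approx -66396.0$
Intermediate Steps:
$s = 4579$ ($s = -2167 + 6746 = 4579$)
$y = - \frac{29}{2}$ ($y = - \frac{9}{2} - \left(7 - \left(0 - -3\right) \left(-1\right)\right) = - \frac{9}{2} - \left(7 - \left(0 + 3\right) \left(-1\right)\right) = - \frac{9}{2} + \left(-7 + 3 \left(-1\right)\right) = - \frac{9}{2} - 10 = - \frac{29}{2} \approx -14.5$)
$y s = \left(- \frac{29}{2}\right) 4579 = - \frac{132791}{2}$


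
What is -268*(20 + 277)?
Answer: -79596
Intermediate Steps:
-268*(20 + 277) = -268*297 = -79596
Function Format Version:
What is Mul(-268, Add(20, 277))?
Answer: -79596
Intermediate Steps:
Mul(-268, Add(20, 277)) = Mul(-268, 297) = -79596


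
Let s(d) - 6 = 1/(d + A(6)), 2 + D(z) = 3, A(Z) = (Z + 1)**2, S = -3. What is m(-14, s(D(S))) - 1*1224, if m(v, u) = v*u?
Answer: -32707/25 ≈ -1308.3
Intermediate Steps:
A(Z) = (1 + Z)**2
D(z) = 1 (D(z) = -2 + 3 = 1)
s(d) = 6 + 1/(49 + d) (s(d) = 6 + 1/(d + (1 + 6)**2) = 6 + 1/(d + 7**2) = 6 + 1/(d + 49) = 6 + 1/(49 + d))
m(v, u) = u*v
m(-14, s(D(S))) - 1*1224 = ((295 + 6*1)/(49 + 1))*(-14) - 1*1224 = ((295 + 6)/50)*(-14) - 1224 = ((1/50)*301)*(-14) - 1224 = (301/50)*(-14) - 1224 = -2107/25 - 1224 = -32707/25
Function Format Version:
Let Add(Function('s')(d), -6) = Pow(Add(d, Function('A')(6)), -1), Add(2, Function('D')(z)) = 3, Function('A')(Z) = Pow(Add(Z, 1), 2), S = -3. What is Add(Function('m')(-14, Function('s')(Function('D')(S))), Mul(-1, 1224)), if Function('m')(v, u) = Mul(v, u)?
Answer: Rational(-32707, 25) ≈ -1308.3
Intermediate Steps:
Function('A')(Z) = Pow(Add(1, Z), 2)
Function('D')(z) = 1 (Function('D')(z) = Add(-2, 3) = 1)
Function('s')(d) = Add(6, Pow(Add(49, d), -1)) (Function('s')(d) = Add(6, Pow(Add(d, Pow(Add(1, 6), 2)), -1)) = Add(6, Pow(Add(d, Pow(7, 2)), -1)) = Add(6, Pow(Add(d, 49), -1)) = Add(6, Pow(Add(49, d), -1)))
Function('m')(v, u) = Mul(u, v)
Add(Function('m')(-14, Function('s')(Function('D')(S))), Mul(-1, 1224)) = Add(Mul(Mul(Pow(Add(49, 1), -1), Add(295, Mul(6, 1))), -14), Mul(-1, 1224)) = Add(Mul(Mul(Pow(50, -1), Add(295, 6)), -14), -1224) = Add(Mul(Mul(Rational(1, 50), 301), -14), -1224) = Add(Mul(Rational(301, 50), -14), -1224) = Add(Rational(-2107, 25), -1224) = Rational(-32707, 25)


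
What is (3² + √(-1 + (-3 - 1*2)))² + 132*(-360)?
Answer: -47445 + 18*I*√6 ≈ -47445.0 + 44.091*I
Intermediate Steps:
(3² + √(-1 + (-3 - 1*2)))² + 132*(-360) = (9 + √(-1 + (-3 - 2)))² - 47520 = (9 + √(-1 - 5))² - 47520 = (9 + √(-6))² - 47520 = (9 + I*√6)² - 47520 = -47520 + (9 + I*√6)²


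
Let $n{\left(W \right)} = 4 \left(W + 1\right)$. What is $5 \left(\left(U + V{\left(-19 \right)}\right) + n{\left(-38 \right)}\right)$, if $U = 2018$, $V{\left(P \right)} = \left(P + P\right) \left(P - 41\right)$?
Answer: $20750$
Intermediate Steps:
$n{\left(W \right)} = 4 + 4 W$ ($n{\left(W \right)} = 4 \left(1 + W\right) = 4 + 4 W$)
$V{\left(P \right)} = 2 P \left(-41 + P\right)$
$5 \left(\left(U + V{\left(-19 \right)}\right) + n{\left(-38 \right)}\right) = 5 \left(\left(2018 + 2 \left(-19\right) \left(-41 - 19\right)\right) + \left(4 + 4 \left(-38\right)\right)\right) = 5 \left(\left(2018 + 2 \left(-19\right) \left(-60\right)\right) + \left(4 - 152\right)\right) = 5 \left(\left(2018 + 2280\right) - 148\right) = 5 \left(4298 - 148\right) = 5 \cdot 4150 = 20750$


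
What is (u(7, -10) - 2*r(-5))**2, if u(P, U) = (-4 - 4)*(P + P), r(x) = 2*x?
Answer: 8464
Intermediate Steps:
u(P, U) = -16*P
(u(7, -10) - 2*r(-5))**2 = (-16*7 - 4*(-5))**2 = (-112 - 2*(-10))**2 = (-112 + 20)**2 = (-92)**2 = 8464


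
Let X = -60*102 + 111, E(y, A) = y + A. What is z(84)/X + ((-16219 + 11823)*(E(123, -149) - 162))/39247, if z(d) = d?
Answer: 1654276428/78611741 ≈ 21.044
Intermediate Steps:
E(y, A) = A + y
X = -6009 (X = -6120 + 111 = -6009)
z(84)/X + ((-16219 + 11823)*(E(123, -149) - 162))/39247 = 84/(-6009) + ((-16219 + 11823)*((-149 + 123) - 162))/39247 = 84*(-1/6009) - 4396*(-26 - 162)*(1/39247) = -28/2003 - 4396*(-188)*(1/39247) = -28/2003 + 826448*(1/39247) = -28/2003 + 826448/39247 = 1654276428/78611741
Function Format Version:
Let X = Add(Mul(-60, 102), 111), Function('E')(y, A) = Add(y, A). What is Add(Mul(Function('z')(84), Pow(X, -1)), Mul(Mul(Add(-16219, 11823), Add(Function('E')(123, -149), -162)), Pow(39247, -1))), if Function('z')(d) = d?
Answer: Rational(1654276428, 78611741) ≈ 21.044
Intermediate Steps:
Function('E')(y, A) = Add(A, y)
X = -6009 (X = Add(-6120, 111) = -6009)
Add(Mul(Function('z')(84), Pow(X, -1)), Mul(Mul(Add(-16219, 11823), Add(Function('E')(123, -149), -162)), Pow(39247, -1))) = Add(Mul(84, Pow(-6009, -1)), Mul(Mul(Add(-16219, 11823), Add(Add(-149, 123), -162)), Pow(39247, -1))) = Add(Mul(84, Rational(-1, 6009)), Mul(Mul(-4396, Add(-26, -162)), Rational(1, 39247))) = Add(Rational(-28, 2003), Mul(Mul(-4396, -188), Rational(1, 39247))) = Add(Rational(-28, 2003), Mul(826448, Rational(1, 39247))) = Add(Rational(-28, 2003), Rational(826448, 39247)) = Rational(1654276428, 78611741)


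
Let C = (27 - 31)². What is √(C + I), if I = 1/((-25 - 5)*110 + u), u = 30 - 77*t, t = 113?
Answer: 113*√179565/11971 ≈ 4.0000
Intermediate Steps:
u = -8671 (u = 30 - 77*113 = 30 - 8701 = -8671)
C = 16 (C = (-4)² = 16)
I = -1/11971 (I = 1/((-25 - 5)*110 - 8671) = 1/(-30*110 - 8671) = 1/(-3300 - 8671) = 1/(-11971) = -1/11971 ≈ -8.3535e-5)
√(C + I) = √(16 - 1/11971) = √(191535/11971) = 113*√179565/11971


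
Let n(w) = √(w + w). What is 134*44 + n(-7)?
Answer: 5896 + I*√14 ≈ 5896.0 + 3.7417*I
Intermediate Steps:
n(w) = √2*√w (n(w) = √(2*w) = √2*√w)
134*44 + n(-7) = 134*44 + √2*√(-7) = 5896 + √2*(I*√7) = 5896 + I*√14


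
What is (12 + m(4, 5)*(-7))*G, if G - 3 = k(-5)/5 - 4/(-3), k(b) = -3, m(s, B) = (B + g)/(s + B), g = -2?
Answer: 1624/45 ≈ 36.089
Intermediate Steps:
m(s, B) = (-2 + B)/(B + s) (m(s, B) = (B - 2)/(s + B) = (-2 + B)/(B + s))
G = 56/15 (G = 3 + (-3/5 - 4/(-3)) = 3 + (-3*1/5 - 4*(-1/3)) = 3 + (-3/5 + 4/3) = 3 + 11/15 = 56/15 ≈ 3.7333)
(12 + m(4, 5)*(-7))*G = (12 + ((-2 + 5)/(5 + 4))*(-7))*(56/15) = (12 + (3/9)*(-7))*(56/15) = (12 + ((1/9)*3)*(-7))*(56/15) = (12 + (1/3)*(-7))*(56/15) = (12 - 7/3)*(56/15) = (29/3)*(56/15) = 1624/45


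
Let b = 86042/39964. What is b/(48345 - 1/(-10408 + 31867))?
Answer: 923187639/20730033243628 ≈ 4.4534e-5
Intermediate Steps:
b = 43021/19982 (b = 86042*(1/39964) = 43021/19982 ≈ 2.1530)
b/(48345 - 1/(-10408 + 31867)) = 43021/(19982*(48345 - 1/(-10408 + 31867))) = 43021/(19982*(48345 - 1/21459)) = 43021/(19982*(1037435354/21459)) = (43021/19982)*(21459/1037435354) = 923187639/20730033243628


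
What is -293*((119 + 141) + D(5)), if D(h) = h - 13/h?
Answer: -384416/5 ≈ -76883.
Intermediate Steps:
-293*((119 + 141) + D(5)) = -293*((119 + 141) + (5 - 13/5)) = -293*(260 + (5 - 13*⅕)) = -293*(260 + (5 - 13/5)) = -293*(260 + 12/5) = -293*1312/5 = -384416/5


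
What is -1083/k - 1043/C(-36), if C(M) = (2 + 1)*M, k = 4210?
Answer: 2137033/227340 ≈ 9.4002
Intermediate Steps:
C(M) = 3*M
-1083/k - 1043/C(-36) = -1083/4210 - 1043/(3*(-36)) = -1083*1/4210 - 1043/(-108) = -1083/4210 - 1043*(-1/108) = -1083/4210 + 1043/108 = 2137033/227340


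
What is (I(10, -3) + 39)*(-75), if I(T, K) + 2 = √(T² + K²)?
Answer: -2775 - 75*√109 ≈ -3558.0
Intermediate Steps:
I(T, K) = -2 + √(K² + T²) (I(T, K) = -2 + √(T² + K²) = -2 + √(K² + T²))
(I(10, -3) + 39)*(-75) = ((-2 + √((-3)² + 10²)) + 39)*(-75) = ((-2 + √(9 + 100)) + 39)*(-75) = ((-2 + √109) + 39)*(-75) = (37 + √109)*(-75) = -2775 - 75*√109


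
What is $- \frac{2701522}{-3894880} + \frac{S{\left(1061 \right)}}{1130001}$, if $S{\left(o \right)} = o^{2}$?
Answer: $\frac{3718635385001}{2200609147440} \approx 1.6898$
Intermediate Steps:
$- \frac{2701522}{-3894880} + \frac{S{\left(1061 \right)}}{1130001} = - \frac{2701522}{-3894880} + \frac{1061^{2}}{1130001} = \left(-2701522\right) \left(- \frac{1}{3894880}\right) + 1125721 \cdot \frac{1}{1130001} = \frac{1350761}{1947440} + \frac{1125721}{1130001} = \frac{3718635385001}{2200609147440}$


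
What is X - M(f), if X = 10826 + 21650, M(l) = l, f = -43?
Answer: 32519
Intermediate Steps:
X = 32476
X - M(f) = 32476 - 1*(-43) = 32476 + 43 = 32519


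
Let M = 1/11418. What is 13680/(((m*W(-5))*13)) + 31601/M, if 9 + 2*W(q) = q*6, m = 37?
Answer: 2256208814034/6253 ≈ 3.6082e+8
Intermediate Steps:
W(q) = -9/2 + 3*q (W(q) = -9/2 + (q*6)/2 = -9/2 + (6*q)/2 = -9/2 + 3*q)
M = 1/11418 ≈ 8.7581e-5
13680/(((m*W(-5))*13)) + 31601/M = 13680/(((37*(-9/2 + 3*(-5)))*13)) + 31601/(1/11418) = 13680/(((37*(-9/2 - 15))*13)) + 31601*11418 = 13680/(((37*(-39/2))*13)) + 360820218 = 13680/((-1443/2*13)) + 360820218 = 13680/(-18759/2) + 360820218 = 13680*(-2/18759) + 360820218 = -9120/6253 + 360820218 = 2256208814034/6253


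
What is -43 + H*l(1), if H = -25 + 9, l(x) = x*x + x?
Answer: -75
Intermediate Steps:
l(x) = x + x² (l(x) = x² + x = x + x²)
H = -16
-43 + H*l(1) = -43 - 16*(1 + 1) = -43 - 16*2 = -43 - 32 = -75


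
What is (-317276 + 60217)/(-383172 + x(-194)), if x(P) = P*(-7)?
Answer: 257059/381814 ≈ 0.67326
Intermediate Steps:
x(P) = -7*P
(-317276 + 60217)/(-383172 + x(-194)) = (-317276 + 60217)/(-383172 - 7*(-194)) = -257059/(-383172 + 1358) = -257059/(-381814) = -257059*(-1/381814) = 257059/381814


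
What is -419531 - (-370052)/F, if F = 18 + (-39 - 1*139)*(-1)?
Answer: -20464506/49 ≈ -4.1764e+5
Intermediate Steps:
F = 196 (F = 18 + (-39 - 139)*(-1) = 18 - 178*(-1) = 18 + 178 = 196)
-419531 - (-370052)/F = -419531 - (-370052)/196 = -419531 - 1*(-92513/49) = -419531 + 92513/49 = -20464506/49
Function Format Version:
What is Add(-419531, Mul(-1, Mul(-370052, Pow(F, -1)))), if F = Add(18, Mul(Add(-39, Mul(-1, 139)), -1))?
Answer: Rational(-20464506, 49) ≈ -4.1764e+5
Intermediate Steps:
F = 196 (F = Add(18, Mul(Add(-39, -139), -1)) = Add(18, Mul(-178, -1)) = Add(18, 178) = 196)
Add(-419531, Mul(-1, Mul(-370052, Pow(F, -1)))) = Add(-419531, Mul(-1, Mul(-370052, Pow(196, -1)))) = Add(-419531, Mul(-1, Mul(-370052, Rational(1, 196)))) = Add(-419531, Mul(-1, Rational(-92513, 49))) = Add(-419531, Rational(92513, 49)) = Rational(-20464506, 49)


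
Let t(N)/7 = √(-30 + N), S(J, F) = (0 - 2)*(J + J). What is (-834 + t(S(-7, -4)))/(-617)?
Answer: 834/617 - 7*I*√2/617 ≈ 1.3517 - 0.016045*I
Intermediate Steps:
S(J, F) = -4*J
t(N) = 7*√(-30 + N)
(-834 + t(S(-7, -4)))/(-617) = (-834 + 7*√(-30 - 4*(-7)))/(-617) = (-834 + 7*√(-30 + 28))*(-1/617) = (-834 + 7*√(-2))*(-1/617) = (-834 + 7*(I*√2))*(-1/617) = (-834 + 7*I*√2)*(-1/617) = 834/617 - 7*I*√2/617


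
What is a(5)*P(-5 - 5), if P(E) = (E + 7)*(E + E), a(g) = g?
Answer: 300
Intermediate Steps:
P(E) = 2*E*(7 + E) (P(E) = (7 + E)*(2*E) = 2*E*(7 + E))
a(5)*P(-5 - 5) = 5*(2*(-5 - 5)*(7 + (-5 - 5))) = 5*(2*(-10)*(7 - 10)) = 5*(2*(-10)*(-3)) = 5*60 = 300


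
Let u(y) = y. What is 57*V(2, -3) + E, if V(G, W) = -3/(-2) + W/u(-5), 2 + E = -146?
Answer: -283/10 ≈ -28.300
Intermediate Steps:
E = -148 (E = -2 - 146 = -148)
V(G, W) = 3/2 - W/5 (V(G, W) = -3/(-2) + W/(-5) = -3*(-1/2) + W*(-1/5) = 3/2 - W/5)
57*V(2, -3) + E = 57*(3/2 - 1/5*(-3)) - 148 = 57*(3/2 + 3/5) - 148 = 57*(21/10) - 148 = 1197/10 - 148 = -283/10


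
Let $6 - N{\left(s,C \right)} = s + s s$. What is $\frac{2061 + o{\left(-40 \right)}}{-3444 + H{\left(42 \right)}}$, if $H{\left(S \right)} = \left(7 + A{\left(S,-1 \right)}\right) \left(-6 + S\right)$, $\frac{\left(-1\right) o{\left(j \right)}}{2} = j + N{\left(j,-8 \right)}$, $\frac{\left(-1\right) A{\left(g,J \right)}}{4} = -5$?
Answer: $- \frac{5249}{2472} \approx -2.1234$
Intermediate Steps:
$N{\left(s,C \right)} = 6 - s - s^{2}$ ($N{\left(s,C \right)} = 6 - \left(s + s s\right) = 6 - \left(s + s^{2}\right) = 6 - s - s^{2}$)
$A{\left(g,J \right)} = 20$ ($A{\left(g,J \right)} = \left(-4\right) \left(-5\right) = 20$)
$o{\left(j \right)} = -12 + 2 j^{2}$ ($o{\left(j \right)} = - 2 \left(j - \left(-6 + j + j^{2}\right)\right) = - 2 \left(6 - j^{2}\right) = -12 + 2 j^{2}$)
$H{\left(S \right)} = -162 + 27 S$ ($H{\left(S \right)} = \left(7 + 20\right) \left(-6 + S\right) = 27 \left(-6 + S\right) = -162 + 27 S$)
$\frac{2061 + o{\left(-40 \right)}}{-3444 + H{\left(42 \right)}} = \frac{2061 - \left(12 - 2 \left(-40\right)^{2}\right)}{-3444 + \left(-162 + 27 \cdot 42\right)} = \frac{2061 + \left(-12 + 2 \cdot 1600\right)}{-3444 + \left(-162 + 1134\right)} = \frac{2061 + \left(-12 + 3200\right)}{-3444 + 972} = \frac{2061 + 3188}{-2472} = 5249 \left(- \frac{1}{2472}\right) = - \frac{5249}{2472}$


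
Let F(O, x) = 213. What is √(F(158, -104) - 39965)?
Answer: 2*I*√9938 ≈ 199.38*I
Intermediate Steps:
√(F(158, -104) - 39965) = √(213 - 39965) = √(-39752) = 2*I*√9938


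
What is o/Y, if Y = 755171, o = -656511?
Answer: -656511/755171 ≈ -0.86935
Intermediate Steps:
o/Y = -656511/755171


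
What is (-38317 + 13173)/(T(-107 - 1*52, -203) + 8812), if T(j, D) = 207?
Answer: -25144/9019 ≈ -2.7879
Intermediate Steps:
(-38317 + 13173)/(T(-107 - 1*52, -203) + 8812) = (-38317 + 13173)/(207 + 8812) = -25144/9019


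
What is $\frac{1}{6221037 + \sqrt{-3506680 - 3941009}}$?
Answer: $\frac{2073679}{12900436267686} - \frac{i \sqrt{827521}}{12900436267686} \approx 1.6074 \cdot 10^{-7} - 7.0516 \cdot 10^{-11} i$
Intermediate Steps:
$\frac{1}{6221037 + \sqrt{-3506680 - 3941009}} = \frac{1}{6221037 + \sqrt{-7447689}} = \frac{1}{6221037 + 3 i \sqrt{827521}}$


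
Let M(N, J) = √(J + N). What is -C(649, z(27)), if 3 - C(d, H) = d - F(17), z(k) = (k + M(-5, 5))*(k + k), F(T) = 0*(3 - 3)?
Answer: 646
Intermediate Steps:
F(T) = 0 (F(T) = 0*0 = 0)
z(k) = 2*k² (z(k) = (k + √(5 - 5))*(k + k) = (k + √0)*(2*k) = (k + 0)*(2*k) = k*(2*k) = 2*k²)
C(d, H) = 3 - d (C(d, H) = 3 - (d - 1*0) = 3 - (d + 0) = 3 - d)
-C(649, z(27)) = -(3 - 1*649) = -(3 - 649) = -1*(-646) = 646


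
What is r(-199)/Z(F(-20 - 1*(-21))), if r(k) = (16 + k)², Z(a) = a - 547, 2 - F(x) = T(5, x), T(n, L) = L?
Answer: -11163/182 ≈ -61.335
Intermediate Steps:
F(x) = 2 - x
Z(a) = -547 + a
r(-199)/Z(F(-20 - 1*(-21))) = (16 - 199)²/(-547 + (2 - (-20 - 1*(-21)))) = (-183)²/(-547 + (2 - (-20 + 21))) = 33489/(-547 + (2 - 1*1)) = 33489/(-547 + (2 - 1)) = 33489/(-547 + 1) = 33489/(-546) = 33489*(-1/546) = -11163/182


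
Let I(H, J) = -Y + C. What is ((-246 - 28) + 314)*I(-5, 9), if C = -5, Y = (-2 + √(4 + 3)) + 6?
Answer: -360 - 40*√7 ≈ -465.83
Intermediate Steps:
Y = 4 + √7 (Y = (-2 + √7) + 6 = 4 + √7 ≈ 6.6458)
I(H, J) = -9 - √7 (I(H, J) = -(4 + √7) - 5 = (-4 - √7) - 5 = -9 - √7)
((-246 - 28) + 314)*I(-5, 9) = ((-246 - 28) + 314)*(-9 - √7) = (-274 + 314)*(-9 - √7) = 40*(-9 - √7) = -360 - 40*√7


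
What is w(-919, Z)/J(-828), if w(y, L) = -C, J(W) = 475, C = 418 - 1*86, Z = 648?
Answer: -332/475 ≈ -0.69895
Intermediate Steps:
C = 332 (C = 418 - 86 = 332)
w(y, L) = -332 (w(y, L) = -1*332 = -332)
w(-919, Z)/J(-828) = -332/475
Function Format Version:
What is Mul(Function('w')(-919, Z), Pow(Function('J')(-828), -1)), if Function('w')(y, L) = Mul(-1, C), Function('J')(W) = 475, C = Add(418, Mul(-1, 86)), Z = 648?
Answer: Rational(-332, 475) ≈ -0.69895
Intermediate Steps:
C = 332 (C = Add(418, -86) = 332)
Function('w')(y, L) = -332 (Function('w')(y, L) = Mul(-1, 332) = -332)
Mul(Function('w')(-919, Z), Pow(Function('J')(-828), -1)) = Mul(-332, Pow(475, -1)) = Mul(-332, Rational(1, 475)) = Rational(-332, 475)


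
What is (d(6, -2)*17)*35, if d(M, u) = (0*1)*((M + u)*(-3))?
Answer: 0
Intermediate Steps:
d(M, u) = 0 (d(M, u) = 0*(-3*M - 3*u) = 0)
(d(6, -2)*17)*35 = (0*17)*35 = 0*35 = 0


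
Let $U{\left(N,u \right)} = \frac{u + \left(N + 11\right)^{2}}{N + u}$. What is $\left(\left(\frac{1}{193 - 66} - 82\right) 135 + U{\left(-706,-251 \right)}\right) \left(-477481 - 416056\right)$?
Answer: $\frac{1256866865719321}{121539} \approx 1.0341 \cdot 10^{10}$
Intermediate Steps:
$U{\left(N,u \right)} = \frac{u + \left(11 + N\right)^{2}}{N + u}$
$\left(\left(\frac{1}{193 - 66} - 82\right) 135 + U{\left(-706,-251 \right)}\right) \left(-477481 - 416056\right) = \left(\left(\frac{1}{193 - 66} - 82\right) 135 + \frac{-251 + \left(11 - 706\right)^{2}}{-706 - 251}\right) \left(-477481 - 416056\right) = \left(\left(\frac{1}{127} - 82\right) 135 + \frac{-251 + \left(-695\right)^{2}}{-957}\right) \left(-893537\right) = \left(\left(\frac{1}{127} - 82\right) 135 - \frac{-251 + 483025}{957}\right) \left(-893537\right) = \left(\left(- \frac{10413}{127}\right) 135 - \frac{482774}{957}\right) \left(-893537\right) = \left(- \frac{1405755}{127} - \frac{482774}{957}\right) \left(-893537\right) = \left(- \frac{1406619833}{121539}\right) \left(-893537\right) = \frac{1256866865719321}{121539}$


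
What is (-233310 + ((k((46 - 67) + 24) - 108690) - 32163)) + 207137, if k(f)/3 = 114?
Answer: -166684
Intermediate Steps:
k(f) = 342 (k(f) = 3*114 = 342)
(-233310 + ((k((46 - 67) + 24) - 108690) - 32163)) + 207137 = (-233310 + ((342 - 108690) - 32163)) + 207137 = (-233310 + (-108348 - 32163)) + 207137 = (-233310 - 140511) + 207137 = -373821 + 207137 = -166684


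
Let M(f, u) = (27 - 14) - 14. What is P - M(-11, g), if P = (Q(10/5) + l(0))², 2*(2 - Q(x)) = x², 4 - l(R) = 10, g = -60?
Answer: 37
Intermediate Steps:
M(f, u) = -1 (M(f, u) = 13 - 14 = -1)
l(R) = -6 (l(R) = 4 - 1*10 = 4 - 10 = -6)
Q(x) = 2 - x²/2
P = 36 (P = ((2 - (10/5)²/2) - 6)² = ((2 - (10*(⅕))²/2) - 6)² = ((2 - ½*2²) - 6)² = ((2 - ½*4) - 6)² = ((2 - 2) - 6)² = (0 - 6)² = (-6)² = 36)
P - M(-11, g) = 36 - 1*(-1) = 36 + 1 = 37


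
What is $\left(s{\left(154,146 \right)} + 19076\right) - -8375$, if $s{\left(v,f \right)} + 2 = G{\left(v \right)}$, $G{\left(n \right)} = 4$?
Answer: $27453$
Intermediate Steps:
$s{\left(v,f \right)} = 2$ ($s{\left(v,f \right)} = -2 + 4 = 2$)
$\left(s{\left(154,146 \right)} + 19076\right) - -8375 = \left(2 + 19076\right) - -8375 = 19078 + \left(\left(-2152 - 1180\right) + 11707\right) = 19078 + \left(-3332 + 11707\right) = 19078 + 8375 = 27453$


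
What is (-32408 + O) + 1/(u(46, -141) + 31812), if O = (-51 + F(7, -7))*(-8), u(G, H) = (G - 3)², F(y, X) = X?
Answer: -1075266983/33661 ≈ -31944.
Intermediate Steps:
u(G, H) = (-3 + G)²
O = 464 (O = (-51 - 7)*(-8) = -58*(-8) = 464)
(-32408 + O) + 1/(u(46, -141) + 31812) = (-32408 + 464) + 1/((-3 + 46)² + 31812) = -31944 + 1/(43² + 31812) = -31944 + 1/(1849 + 31812) = -31944 + 1/33661 = -1075266983/33661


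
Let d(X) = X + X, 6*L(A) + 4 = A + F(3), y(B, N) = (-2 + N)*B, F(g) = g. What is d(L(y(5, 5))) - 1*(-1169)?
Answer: 3521/3 ≈ 1173.7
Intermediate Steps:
y(B, N) = B*(-2 + N)
L(A) = -⅙ + A/6 (L(A) = -⅔ + (A + 3)/6 = -⅔ + (3 + A)/6 = -⅔ + (½ + A/6) = -⅙ + A/6)
d(X) = 2*X
d(L(y(5, 5))) - 1*(-1169) = 2*(-⅙ + (5*(-2 + 5))/6) - 1*(-1169) = 2*(-⅙ + (5*3)/6) + 1169 = 2*(-⅙ + (⅙)*15) + 1169 = 2*(-⅙ + 5/2) + 1169 = 2*(7/3) + 1169 = 14/3 + 1169 = 3521/3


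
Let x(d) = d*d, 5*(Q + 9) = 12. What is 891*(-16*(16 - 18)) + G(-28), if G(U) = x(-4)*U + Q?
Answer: 140287/5 ≈ 28057.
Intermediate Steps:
Q = -33/5 (Q = -9 + (⅕)*12 = -9 + 12/5 = -33/5 ≈ -6.6000)
x(d) = d²
G(U) = -33/5 + 16*U (G(U) = (-4)²*U - 33/5 = 16*U - 33/5 = -33/5 + 16*U)
891*(-16*(16 - 18)) + G(-28) = 891*(-16*(16 - 18)) + (-33/5 + 16*(-28)) = 891*(-16*(-2)) + (-33/5 - 448) = 891*32 - 2273/5 = 28512 - 2273/5 = 140287/5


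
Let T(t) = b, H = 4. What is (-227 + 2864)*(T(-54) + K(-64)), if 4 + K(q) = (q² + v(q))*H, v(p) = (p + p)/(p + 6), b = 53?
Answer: 1257355881/29 ≈ 4.3357e+7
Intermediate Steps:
v(p) = 2*p/(6 + p) (v(p) = (2*p)/(6 + p) = 2*p/(6 + p))
K(q) = -4 + 4*q² + 8*q/(6 + q) (K(q) = -4 + (q² + 2*q/(6 + q))*4 = -4 + (4*q² + 8*q/(6 + q)) = -4 + 4*q² + 8*q/(6 + q))
T(t) = 53
(-227 + 2864)*(T(-54) + K(-64)) = (-227 + 2864)*(53 + 4*(2*(-64) + (-1 + (-64)²)*(6 - 64))/(6 - 64)) = 2637*(53 + 4*(-128 + (-1 + 4096)*(-58))/(-58)) = 2637*(53 + 4*(-1/58)*(-128 + 4095*(-58))) = 2637*(53 + 4*(-1/58)*(-128 - 237510)) = 2637*(53 + 4*(-1/58)*(-237638)) = 2637*(53 + 475276/29) = 2637*(476813/29) = 1257355881/29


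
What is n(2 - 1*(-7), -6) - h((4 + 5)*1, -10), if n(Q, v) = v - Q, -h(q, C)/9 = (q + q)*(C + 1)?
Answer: -1473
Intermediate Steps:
h(q, C) = -18*q*(1 + C) (h(q, C) = -9*(q + q)*(C + 1) = -9*2*q*(1 + C) = -18*q*(1 + C))
n(2 - 1*(-7), -6) - h((4 + 5)*1, -10) = (-6 - (2 - 1*(-7))) - (-18)*(4 + 5)*1*(1 - 10) = (-6 - (2 + 7)) - (-18)*9*1*(-9) = (-6 - 1*9) - (-18)*9*(-9) = (-6 - 9) - 1*1458 = -15 - 1458 = -1473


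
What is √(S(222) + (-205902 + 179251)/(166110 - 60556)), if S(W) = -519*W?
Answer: 7*I*√26198389540558/105554 ≈ 339.44*I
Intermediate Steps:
√(S(222) + (-205902 + 179251)/(166110 - 60556)) = √(-519*222 + (-205902 + 179251)/(166110 - 60556)) = √(-115218 - 26651/105554) = √(-12161747423/105554) = 7*I*√26198389540558/105554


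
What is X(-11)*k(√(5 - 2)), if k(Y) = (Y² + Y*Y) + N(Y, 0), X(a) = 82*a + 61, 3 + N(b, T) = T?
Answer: -2523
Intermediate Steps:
N(b, T) = -3 + T
X(a) = 61 + 82*a
k(Y) = -3 + 2*Y² (k(Y) = (Y² + Y*Y) + (-3 + 0) = (Y² + Y²) - 3 = 2*Y² - 3 = -3 + 2*Y²)
X(-11)*k(√(5 - 2)) = (61 + 82*(-11))*(-3 + 2*(√(5 - 2))²) = (61 - 902)*(-3 + 2*(√3)²) = -841*(-3 + 2*3) = -841*(-3 + 6) = -841*3 = -2523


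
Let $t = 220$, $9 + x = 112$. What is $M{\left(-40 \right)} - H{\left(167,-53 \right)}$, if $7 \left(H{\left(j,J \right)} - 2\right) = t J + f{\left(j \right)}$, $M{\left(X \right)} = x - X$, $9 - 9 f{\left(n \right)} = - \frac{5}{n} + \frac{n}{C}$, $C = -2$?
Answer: $\frac{37985977}{21042} \approx 1805.2$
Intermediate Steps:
$x = 103$ ($x = -9 + 112 = 103$)
$f{\left(n \right)} = 1 + \frac{n}{18} + \frac{5}{9 n}$ ($f{\left(n \right)} = 1 - \frac{- \frac{5}{n} + \frac{n}{-2}}{9} = 1 - \frac{- \frac{5}{n} + n \left(- \frac{1}{2}\right)}{9} = 1 - \frac{- \frac{5}{n} - \frac{n}{2}}{9} = 1 + \left(\frac{n}{18} + \frac{5}{9 n}\right) = 1 + \frac{n}{18} + \frac{5}{9 n}$)
$M{\left(X \right)} = 103 - X$
$H{\left(j,J \right)} = 2 + \frac{220 J}{7} + \frac{10 + j \left(18 + j\right)}{126 j}$ ($H{\left(j,J \right)} = 2 + \frac{220 J + \frac{10 + j \left(18 + j\right)}{18 j}}{7} = 2 + \left(\frac{220 J}{7} + \frac{10 + j \left(18 + j\right)}{126 j}\right) = 2 + \frac{220 J}{7} + \frac{10 + j \left(18 + j\right)}{126 j}$)
$M{\left(-40 \right)} - H{\left(167,-53 \right)} = \left(103 - -40\right) - \frac{10 + 167^{2} + 270 \cdot 167 + 3960 \left(-53\right) 167}{126 \cdot 167} = \left(103 + 40\right) - \frac{1}{126} \cdot \frac{1}{167} \left(10 + 27889 + 45090 - 35049960\right) = 143 - \frac{1}{126} \cdot \frac{1}{167} \left(-34976971\right) = 143 - - \frac{34976971}{21042} = 143 + \frac{34976971}{21042} = \frac{37985977}{21042}$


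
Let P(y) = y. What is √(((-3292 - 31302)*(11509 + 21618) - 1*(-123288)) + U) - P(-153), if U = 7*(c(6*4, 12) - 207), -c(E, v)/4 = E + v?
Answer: 153 + I*√1145874607 ≈ 153.0 + 33851.0*I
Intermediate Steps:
c(E, v) = -4*E - 4*v (c(E, v) = -4*(E + v) = -4*E - 4*v)
U = -2457 (U = 7*((-24*4 - 4*12) - 207) = 7*((-4*24 - 48) - 207) = 7*((-96 - 48) - 207) = 7*(-144 - 207) = 7*(-351) = -2457)
√(((-3292 - 31302)*(11509 + 21618) - 1*(-123288)) + U) - P(-153) = √(((-3292 - 31302)*(11509 + 21618) - 1*(-123288)) - 2457) - 1*(-153) = √((-34594*33127 + 123288) - 2457) + 153 = √((-1145995438 + 123288) - 2457) + 153 = √(-1145872150 - 2457) + 153 = √(-1145874607) + 153 = I*√1145874607 + 153 = 153 + I*√1145874607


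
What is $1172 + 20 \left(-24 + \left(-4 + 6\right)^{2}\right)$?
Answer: $772$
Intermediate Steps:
$1172 + 20 \left(-24 + \left(-4 + 6\right)^{2}\right) = 1172 + 20 \left(-24 + 2^{2}\right) = 1172 + 20 \left(-24 + 4\right) = 1172 + 20 \left(-20\right) = 1172 - 400 = 772$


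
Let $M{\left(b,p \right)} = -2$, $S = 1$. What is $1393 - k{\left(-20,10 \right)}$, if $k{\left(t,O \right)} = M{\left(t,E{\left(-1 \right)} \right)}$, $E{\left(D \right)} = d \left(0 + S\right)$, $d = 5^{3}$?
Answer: $1395$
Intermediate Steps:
$d = 125$
$E{\left(D \right)} = 125$ ($E{\left(D \right)} = 125 \left(0 + 1\right) = 125 \cdot 1 = 125$)
$k{\left(t,O \right)} = -2$
$1393 - k{\left(-20,10 \right)} = 1393 - -2 = 1393 + 2 = 1395$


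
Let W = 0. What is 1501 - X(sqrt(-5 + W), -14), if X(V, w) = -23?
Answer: 1524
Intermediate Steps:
1501 - X(sqrt(-5 + W), -14) = 1501 - 1*(-23) = 1501 + 23 = 1524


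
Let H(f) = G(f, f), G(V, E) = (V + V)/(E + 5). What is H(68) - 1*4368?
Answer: -318728/73 ≈ -4366.1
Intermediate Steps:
G(V, E) = 2*V/(5 + E) (G(V, E) = (2*V)/(5 + E) = 2*V/(5 + E))
H(f) = 2*f/(5 + f)
H(68) - 1*4368 = 2*68/(5 + 68) - 1*4368 = 2*68/73 - 4368 = 2*68*(1/73) - 4368 = 136/73 - 4368 = -318728/73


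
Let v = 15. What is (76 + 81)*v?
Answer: 2355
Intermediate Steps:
(76 + 81)*v = (76 + 81)*15 = 157*15 = 2355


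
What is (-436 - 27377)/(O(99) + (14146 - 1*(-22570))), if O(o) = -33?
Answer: -27813/36683 ≈ -0.75820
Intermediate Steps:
(-436 - 27377)/(O(99) + (14146 - 1*(-22570))) = (-436 - 27377)/(-33 + (14146 - 1*(-22570))) = -27813/(-33 + (14146 + 22570)) = -27813/(-33 + 36716) = -27813/36683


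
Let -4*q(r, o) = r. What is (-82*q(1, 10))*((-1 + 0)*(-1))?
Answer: 41/2 ≈ 20.500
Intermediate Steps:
q(r, o) = -r/4
(-82*q(1, 10))*((-1 + 0)*(-1)) = (-(-41)/2)*((-1 + 0)*(-1)) = (-82*(-¼))*(-1*(-1)) = (41/2)*1 = 41/2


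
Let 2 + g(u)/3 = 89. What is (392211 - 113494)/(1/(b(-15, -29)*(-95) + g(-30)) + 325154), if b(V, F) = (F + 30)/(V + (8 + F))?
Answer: 2645303047/3086036650 ≈ 0.85718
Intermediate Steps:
b(V, F) = (30 + F)/(8 + F + V)
g(u) = 261 (g(u) = -6 + 3*89 = -6 + 267 = 261)
(392211 - 113494)/(1/(b(-15, -29)*(-95) + g(-30)) + 325154) = (392211 - 113494)/(1/(((30 - 29)/(8 - 29 - 15))*(-95) + 261) + 325154) = 278717/(1/((1/(-36))*(-95) + 261) + 325154) = 278717/(1/(-1/36*1*(-95) + 261) + 325154) = 278717/(1/(-1/36*(-95) + 261) + 325154) = 278717/(1/(95/36 + 261) + 325154) = 278717/(1/(9491/36) + 325154) = 278717/(36/9491 + 325154) = 278717/(3086036650/9491) = 278717*(9491/3086036650) = 2645303047/3086036650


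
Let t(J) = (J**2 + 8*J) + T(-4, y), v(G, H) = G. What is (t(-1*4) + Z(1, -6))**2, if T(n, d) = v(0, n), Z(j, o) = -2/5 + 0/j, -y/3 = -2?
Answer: 6724/25 ≈ 268.96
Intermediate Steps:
y = 6 (y = -3*(-2) = 6)
Z(j, o) = -2/5 (Z(j, o) = -2*1/5 + 0 = -2/5 + 0 = -2/5)
T(n, d) = 0
t(J) = J**2 + 8*J (t(J) = (J**2 + 8*J) + 0 = J**2 + 8*J)
(t(-1*4) + Z(1, -6))**2 = ((-1*4)*(8 - 1*4) - 2/5)**2 = (-4*(8 - 4) - 2/5)**2 = (-4*4 - 2/5)**2 = (-16 - 2/5)**2 = (-82/5)**2 = 6724/25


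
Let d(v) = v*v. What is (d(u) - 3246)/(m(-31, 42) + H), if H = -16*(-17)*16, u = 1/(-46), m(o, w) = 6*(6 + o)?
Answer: -6868535/8891432 ≈ -0.77249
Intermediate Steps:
m(o, w) = 36 + 6*o
u = -1/46 ≈ -0.021739
d(v) = v²
H = 4352 (H = 272*16 = 4352)
(d(u) - 3246)/(m(-31, 42) + H) = ((-1/46)² - 3246)/((36 + 6*(-31)) + 4352) = (1/2116 - 3246)/((36 - 186) + 4352) = -6868535/(2116*(-150 + 4352)) = -6868535/2116/4202 = -6868535/2116*1/4202 = -6868535/8891432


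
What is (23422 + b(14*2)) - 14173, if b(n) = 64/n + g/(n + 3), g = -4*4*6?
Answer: 2006857/217 ≈ 9248.2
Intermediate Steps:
g = -96 (g = -16*6 = -96)
b(n) = -96/(3 + n) + 64/n (b(n) = 64/n - 96/(n + 3) = 64/n - 96/(3 + n) = -96/(3 + n) + 64/n)
(23422 + b(14*2)) - 14173 = (23422 + 32*(6 - 14*2)/(((14*2))*(3 + 14*2))) - 14173 = (23422 + 32*(6 - 1*28)/(28*(3 + 28))) - 14173 = (23422 + 32*(1/28)*(6 - 28)/31) - 14173 = (23422 + 32*(1/28)*(1/31)*(-22)) - 14173 = (23422 - 176/217) - 14173 = 5082398/217 - 14173 = 2006857/217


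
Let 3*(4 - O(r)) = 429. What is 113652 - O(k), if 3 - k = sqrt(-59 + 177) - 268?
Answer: 113791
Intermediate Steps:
k = 271 - sqrt(118) (k = 3 - (sqrt(-59 + 177) - 268) = 3 - (sqrt(118) - 268) = 3 - (-268 + sqrt(118)) = 3 + (268 - sqrt(118)) = 271 - sqrt(118) ≈ 260.14)
O(r) = -139 (O(r) = 4 - 1/3*429 = 4 - 143 = -139)
113652 - O(k) = 113652 - 1*(-139) = 113652 + 139 = 113791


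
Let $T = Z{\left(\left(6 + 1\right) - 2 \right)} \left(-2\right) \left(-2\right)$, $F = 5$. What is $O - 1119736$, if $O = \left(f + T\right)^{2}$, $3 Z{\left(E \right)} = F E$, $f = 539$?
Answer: $- \frac{7129535}{9} \approx -7.9217 \cdot 10^{5}$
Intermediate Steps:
$Z{\left(E \right)} = \frac{5 E}{3}$
$T = \frac{100}{3}$ ($T = \frac{5 \left(\left(6 + 1\right) - 2\right)}{3} \left(-2\right) \left(-2\right) = \frac{5 \left(7 - 2\right)}{3} \left(-2\right) \left(-2\right) = \frac{5}{3} \cdot 5 \left(-2\right) \left(-2\right) = \frac{25}{3} \left(-2\right) \left(-2\right) = \left(- \frac{50}{3}\right) \left(-2\right) = \frac{100}{3} \approx 33.333$)
$O = \frac{2948089}{9}$ ($O = \left(539 + \frac{100}{3}\right)^{2} = \left(\frac{1717}{3}\right)^{2} = \frac{2948089}{9} \approx 3.2757 \cdot 10^{5}$)
$O - 1119736 = \frac{2948089}{9} - 1119736 = - \frac{7129535}{9}$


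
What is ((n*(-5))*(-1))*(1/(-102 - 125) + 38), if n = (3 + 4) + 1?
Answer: 345000/227 ≈ 1519.8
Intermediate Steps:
n = 8 (n = 7 + 1 = 8)
((n*(-5))*(-1))*(1/(-102 - 125) + 38) = ((8*(-5))*(-1))*(1/(-102 - 125) + 38) = (-40*(-1))*(1/(-227) + 38) = 40*(-1/227 + 38) = 40*(8625/227) = 345000/227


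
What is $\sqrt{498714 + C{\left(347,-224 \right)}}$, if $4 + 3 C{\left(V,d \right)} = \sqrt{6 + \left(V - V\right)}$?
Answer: $\frac{\sqrt{4488414 + 3 \sqrt{6}}}{3} \approx 706.2$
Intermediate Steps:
$C{\left(V,d \right)} = - \frac{4}{3} + \frac{\sqrt{6}}{3}$ ($C{\left(V,d \right)} = - \frac{4}{3} + \frac{\sqrt{6 + \left(V - V\right)}}{3} = - \frac{4}{3} + \frac{\sqrt{6 + 0}}{3} = - \frac{4}{3} + \frac{\sqrt{6}}{3}$)
$\sqrt{498714 + C{\left(347,-224 \right)}} = \sqrt{498714 - \left(\frac{4}{3} - \frac{\sqrt{6}}{3}\right)} = \sqrt{\frac{1496138}{3} + \frac{\sqrt{6}}{3}}$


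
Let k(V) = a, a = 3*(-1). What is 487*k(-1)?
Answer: -1461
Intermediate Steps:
a = -3
k(V) = -3
487*k(-1) = 487*(-3) = -1461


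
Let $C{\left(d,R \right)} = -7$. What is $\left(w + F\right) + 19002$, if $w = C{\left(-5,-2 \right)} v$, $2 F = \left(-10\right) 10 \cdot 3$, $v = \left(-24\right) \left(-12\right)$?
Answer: $16836$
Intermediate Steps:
$v = 288$
$F = -150$ ($F = \frac{\left(-10\right) 10 \cdot 3}{2} = \frac{\left(-100\right) 3}{2} = \frac{1}{2} \left(-300\right) = -150$)
$w = -2016$ ($w = \left(-7\right) 288 = -2016$)
$\left(w + F\right) + 19002 = \left(-2016 - 150\right) + 19002 = -2166 + 19002 = 16836$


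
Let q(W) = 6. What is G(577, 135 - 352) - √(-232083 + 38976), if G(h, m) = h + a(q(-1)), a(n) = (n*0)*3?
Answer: 577 - I*√193107 ≈ 577.0 - 439.44*I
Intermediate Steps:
a(n) = 0 (a(n) = 0*3 = 0)
G(h, m) = h (G(h, m) = h + 0 = h)
G(577, 135 - 352) - √(-232083 + 38976) = 577 - √(-232083 + 38976) = 577 - √(-193107) = 577 - I*√193107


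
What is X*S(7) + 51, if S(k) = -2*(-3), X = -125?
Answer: -699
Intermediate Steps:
S(k) = 6
X*S(7) + 51 = -125*6 + 51 = -750 + 51 = -699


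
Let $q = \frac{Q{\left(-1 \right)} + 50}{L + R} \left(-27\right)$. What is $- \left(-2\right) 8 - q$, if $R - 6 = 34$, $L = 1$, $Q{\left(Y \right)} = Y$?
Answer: $\frac{1979}{41} \approx 48.268$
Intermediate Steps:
$R = 40$ ($R = 6 + 34 = 40$)
$q = - \frac{1323}{41}$ ($q = \frac{-1 + 50}{1 + 40} \left(-27\right) = \frac{49}{41} \left(-27\right) = - \frac{1323}{41} \approx -32.268$)
$- \left(-2\right) 8 - q = - \left(-2\right) 8 - - \frac{1323}{41} = \left(-1\right) \left(-16\right) + \frac{1323}{41} = 16 + \frac{1323}{41} = \frac{1979}{41}$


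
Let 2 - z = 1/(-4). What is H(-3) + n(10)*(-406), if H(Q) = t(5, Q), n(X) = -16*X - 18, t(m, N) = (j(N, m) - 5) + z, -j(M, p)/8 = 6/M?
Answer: 289125/4 ≈ 72281.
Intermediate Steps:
j(M, p) = -48/M
z = 9/4 (z = 2 - 1/(-4) = 2 - 1*(-¼) = 2 + ¼ = 9/4 ≈ 2.2500)
t(m, N) = -11/4 - 48/N (t(m, N) = (-48/N - 5) + 9/4 = (-5 - 48/N) + 9/4 = -11/4 - 48/N)
n(X) = -18 - 16*X
H(Q) = -11/4 - 48/Q
H(-3) + n(10)*(-406) = (-11/4 - 48/(-3)) + (-18 - 16*10)*(-406) = (-11/4 - 48*(-⅓)) + (-18 - 160)*(-406) = (-11/4 + 16) - 178*(-406) = 53/4 + 72268 = 289125/4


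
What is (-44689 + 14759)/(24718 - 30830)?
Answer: 14965/3056 ≈ 4.8969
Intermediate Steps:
(-44689 + 14759)/(24718 - 30830) = -29930/(-6112) = -29930*(-1/6112) = 14965/3056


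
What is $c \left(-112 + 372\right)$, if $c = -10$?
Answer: $-2600$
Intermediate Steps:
$c \left(-112 + 372\right) = - 10 \left(-112 + 372\right) = \left(-10\right) 260 = -2600$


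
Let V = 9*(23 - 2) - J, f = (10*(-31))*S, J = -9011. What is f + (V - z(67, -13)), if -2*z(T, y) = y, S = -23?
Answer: 32647/2 ≈ 16324.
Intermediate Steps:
z(T, y) = -y/2
f = 7130 (f = (10*(-31))*(-23) = -310*(-23) = 7130)
V = 9200 (V = 9*(23 - 2) - 1*(-9011) = 9*21 + 9011 = 189 + 9011 = 9200)
f + (V - z(67, -13)) = 7130 + (9200 - (-1)*(-13)/2) = 7130 + (9200 - 1*13/2) = 7130 + (9200 - 13/2) = 7130 + 18387/2 = 32647/2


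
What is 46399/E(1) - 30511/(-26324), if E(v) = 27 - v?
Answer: 611100281/342212 ≈ 1785.7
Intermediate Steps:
46399/E(1) - 30511/(-26324) = 46399/(27 - 1*1) - 30511/(-26324) = 46399/(27 - 1) - 30511*(-1/26324) = 46399/26 + 30511/26324 = 611100281/342212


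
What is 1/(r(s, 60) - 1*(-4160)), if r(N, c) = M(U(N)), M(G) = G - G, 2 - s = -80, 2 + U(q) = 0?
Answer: 1/4160 ≈ 0.00024038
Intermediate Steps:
U(q) = -2 (U(q) = -2 + 0 = -2)
s = 82 (s = 2 - 1*(-80) = 2 + 80 = 82)
M(G) = 0
r(N, c) = 0
1/(r(s, 60) - 1*(-4160)) = 1/(0 - 1*(-4160)) = 1/(0 + 4160) = 1/4160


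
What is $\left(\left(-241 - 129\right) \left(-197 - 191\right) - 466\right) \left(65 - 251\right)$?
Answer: $-26615484$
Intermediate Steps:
$\left(\left(-241 - 129\right) \left(-197 - 191\right) - 466\right) \left(65 - 251\right) = \left(\left(-370\right) \left(-388\right) - 466\right) \left(-186\right) = \left(143560 - 466\right) \left(-186\right) = 143094 \left(-186\right) = -26615484$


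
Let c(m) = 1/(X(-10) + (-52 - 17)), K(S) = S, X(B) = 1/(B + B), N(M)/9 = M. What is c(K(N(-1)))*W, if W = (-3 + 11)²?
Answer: -1280/1381 ≈ -0.92686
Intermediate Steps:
N(M) = 9*M
X(B) = 1/(2*B)
c(m) = -20/1381 (c(m) = 1/((½)/(-10) + (-52 - 17)) = 1/((½)*(-⅒) - 69) = 1/(-1/20 - 69) = 1/(-1381/20) = -20/1381)
W = 64 (W = 8² = 64)
c(K(N(-1)))*W = -20/1381*64 = -1280/1381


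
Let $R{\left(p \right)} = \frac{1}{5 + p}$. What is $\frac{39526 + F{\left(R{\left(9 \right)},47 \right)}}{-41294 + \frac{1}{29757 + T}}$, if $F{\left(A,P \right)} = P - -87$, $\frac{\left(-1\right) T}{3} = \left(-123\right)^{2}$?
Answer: $- \frac{619885800}{645425221} \approx -0.96043$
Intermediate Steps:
$T = -45387$ ($T = - 3 \left(-123\right)^{2} = \left(-3\right) 15129 = -45387$)
$F{\left(A,P \right)} = 87 + P$ ($F{\left(A,P \right)} = P + 87 = 87 + P$)
$\frac{39526 + F{\left(R{\left(9 \right)},47 \right)}}{-41294 + \frac{1}{29757 + T}} = \frac{39526 + \left(87 + 47\right)}{-41294 + \frac{1}{29757 - 45387}} = \frac{39526 + 134}{-41294 + \frac{1}{-15630}} = \frac{39660}{-41294 - \frac{1}{15630}} = \frac{39660}{- \frac{645425221}{15630}} = 39660 \left(- \frac{15630}{645425221}\right) = - \frac{619885800}{645425221}$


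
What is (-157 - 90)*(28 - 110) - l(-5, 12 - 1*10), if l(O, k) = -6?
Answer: 20260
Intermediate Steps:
(-157 - 90)*(28 - 110) - l(-5, 12 - 1*10) = (-157 - 90)*(28 - 110) - 1*(-6) = -247*(-82) + 6 = 20254 + 6 = 20260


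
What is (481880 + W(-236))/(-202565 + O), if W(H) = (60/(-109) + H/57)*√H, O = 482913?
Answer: 120470/70087 - 14572*I*√59/435450531 ≈ 1.7189 - 0.00025704*I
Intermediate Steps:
W(H) = √H*(-60/109 + H/57) (W(H) = (60*(-1/109) + H*(1/57))*√H = (-60/109 + H/57)*√H = √H*(-60/109 + H/57))
(481880 + W(-236))/(-202565 + O) = (481880 + √(-236)*(-3420 + 109*(-236))/6213)/(-202565 + 482913) = (481880 + (2*I*√59)*(-3420 - 25724)/6213)/280348 = (481880 + (1/6213)*(2*I*√59)*(-29144))*(1/280348) = (481880 - 58288*I*√59/6213)*(1/280348) = 120470/70087 - 14572*I*√59/435450531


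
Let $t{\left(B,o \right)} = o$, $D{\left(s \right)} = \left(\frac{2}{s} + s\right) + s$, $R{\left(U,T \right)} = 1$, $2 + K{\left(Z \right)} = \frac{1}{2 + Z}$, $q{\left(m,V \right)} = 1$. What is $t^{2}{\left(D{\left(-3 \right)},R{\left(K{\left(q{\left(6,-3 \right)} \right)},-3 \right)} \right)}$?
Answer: $1$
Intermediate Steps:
$K{\left(Z \right)} = -2 + \frac{1}{2 + Z}$
$D{\left(s \right)} = 2 s + \frac{2}{s}$ ($D{\left(s \right)} = \left(s + \frac{2}{s}\right) + s = 2 s + \frac{2}{s}$)
$t^{2}{\left(D{\left(-3 \right)},R{\left(K{\left(q{\left(6,-3 \right)} \right)},-3 \right)} \right)} = 1^{2} = 1$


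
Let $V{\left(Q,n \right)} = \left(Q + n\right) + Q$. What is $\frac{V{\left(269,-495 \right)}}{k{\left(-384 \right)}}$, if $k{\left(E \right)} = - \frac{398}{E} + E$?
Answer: $- \frac{8256}{73529} \approx -0.11228$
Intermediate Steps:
$V{\left(Q,n \right)} = n + 2 Q$
$k{\left(E \right)} = E - \frac{398}{E}$
$\frac{V{\left(269,-495 \right)}}{k{\left(-384 \right)}} = \frac{-495 + 2 \cdot 269}{-384 - \frac{398}{-384}} = \frac{-495 + 538}{-384 - - \frac{199}{192}} = \frac{43}{-384 + \frac{199}{192}} = \frac{43}{- \frac{73529}{192}} = 43 \left(- \frac{192}{73529}\right) = - \frac{8256}{73529}$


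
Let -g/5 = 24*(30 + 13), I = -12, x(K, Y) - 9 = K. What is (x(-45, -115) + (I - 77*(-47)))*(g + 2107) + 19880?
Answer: -10882383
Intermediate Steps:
x(K, Y) = 9 + K
g = -5160 (g = -120*(30 + 13) = -120*43 = -5*1032 = -5160)
(x(-45, -115) + (I - 77*(-47)))*(g + 2107) + 19880 = ((9 - 45) + (-12 - 77*(-47)))*(-5160 + 2107) + 19880 = (-36 + (-12 + 3619))*(-3053) + 19880 = (-36 + 3607)*(-3053) + 19880 = 3571*(-3053) + 19880 = -10902263 + 19880 = -10882383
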